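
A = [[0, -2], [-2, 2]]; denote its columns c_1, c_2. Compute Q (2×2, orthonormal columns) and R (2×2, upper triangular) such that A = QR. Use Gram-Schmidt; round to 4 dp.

Q = [[0.0000, -1.0000], [-1.0000, 0.0000]], R = [[2.0000, -2.0000], [0.0000, 2.0000]]

q_1 = c_1/‖c_1‖ = (0, -2)/2.0000 = (0.0000, -1.0000).
r_{12} = q_1·c_2 = -2.0000.
u_2 = c_2 + 2.0000·q_1 = (-2.0000, 0.0000).
‖u_2‖ = 2.0000, so q_2 = (-1.0000, 0.0000).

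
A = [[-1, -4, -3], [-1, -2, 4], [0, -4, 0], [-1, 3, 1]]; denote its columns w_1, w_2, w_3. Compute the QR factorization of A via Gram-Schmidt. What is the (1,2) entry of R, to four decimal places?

r_{12} = 1.7321

w_1 = (-1, -1, 0, -1); ‖w_1‖ = 1.7321, so q_1 = (-0.5774, -0.5774, 0.0000, -0.5774).
r_{12} = q_1·w_2 = 1.7321.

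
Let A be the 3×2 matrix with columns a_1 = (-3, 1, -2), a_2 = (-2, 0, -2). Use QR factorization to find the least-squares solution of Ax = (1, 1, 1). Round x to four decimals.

x = (0.6667, -1.3333)

a_1 = (-3, 1, -2); ‖a_1‖ = 3.7417, so e_1 = (-0.8018, 0.2673, -0.5345).
e_1·a_2 = (-0.8018)·(-2) + 0.2673·0 + (-0.5345)·(-2) = 2.6726.
u_2 = a_2 − 2.6726·e_1 = (0.1429, -0.7143, -0.5714).
‖u_2‖ = 0.9258, so e_2 = (0.1543, -0.7715, -0.6172).
Qᵀb = (-1.0690, -1.2344).
Back-substitute: x_2 = -1.2344/0.9258 = -1.3333.
x_1 = (-1.0690 − 2.6726·(-1.3333))/3.7417 = 0.6667.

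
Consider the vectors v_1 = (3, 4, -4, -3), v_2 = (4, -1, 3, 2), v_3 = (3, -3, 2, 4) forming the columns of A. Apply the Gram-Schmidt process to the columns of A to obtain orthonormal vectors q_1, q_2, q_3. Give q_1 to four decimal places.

q_1 = v_1/‖v_1‖ = (3, 4, -4, -3)/7.0711 = (0.4243, 0.5657, -0.5657, -0.4243).

q_1 = (0.4243, 0.5657, -0.5657, -0.4243)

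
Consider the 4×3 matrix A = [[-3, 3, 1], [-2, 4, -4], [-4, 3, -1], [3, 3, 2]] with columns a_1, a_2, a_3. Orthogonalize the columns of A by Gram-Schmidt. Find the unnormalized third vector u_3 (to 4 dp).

q_1 = a_1/‖a_1‖ = (-3, -2, -4, 3)/6.1644 = (-0.4867, -0.3244, -0.6489, 0.4867).
r_{12} = q_1·a_2 = -3.2444.
u_2 = a_2 + 3.2444·q_1 = (1.4211, 2.9474, 0.8947, 4.5789).
‖u_2‖ = 5.6986, so q_2 = (0.2494, 0.5172, 0.1570, 0.8035).
r_{13} = q_1·a_3 = 2.4333; r_{23} = q_2·a_3 = -0.3694.
u_3 = a_3 − 2.4333·q_1 + 0.3694·q_2 = (2.2763, -3.0194, 0.6370, 1.1126).

u_3 = (2.2763, -3.0194, 0.6370, 1.1126)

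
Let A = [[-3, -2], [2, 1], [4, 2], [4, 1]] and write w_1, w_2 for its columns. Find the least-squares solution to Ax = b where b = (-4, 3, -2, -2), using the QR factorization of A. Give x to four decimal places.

q_1 = w_1/‖w_1‖ = (-3, 2, 4, 4)/6.7082 = (-0.4472, 0.2981, 0.5963, 0.5963).
r_{12} = q_1·w_2 = 2.9814.
u_2 = w_2 − 2.9814·q_1 = (-0.6667, 0.1111, 0.2222, -0.7778).
‖u_2‖ = 1.0541, so q_2 = (-0.6325, 0.1054, 0.2108, -0.7379).
Qᵀb = (0.2981, 3.9001).
Back-substitute: x_2 = 3.9001/1.0541 = 3.7000.
x_1 = (0.2981 − 2.9814·3.7000)/6.7082 = -1.6000.

x = (-1.6000, 3.7000)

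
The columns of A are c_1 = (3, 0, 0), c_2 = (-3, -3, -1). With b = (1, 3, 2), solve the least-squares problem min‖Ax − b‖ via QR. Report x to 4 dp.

q_1 = c_1/‖c_1‖ = (3, 0, 0)/3.0000 = (1.0000, 0.0000, 0.0000).
r_{12} = q_1·c_2 = -3.0000.
u_2 = c_2 + 3.0000·q_1 = (0.0000, -3.0000, -1.0000).
‖u_2‖ = 3.1623, so q_2 = (0.0000, -0.9487, -0.3162).
Qᵀb = (1.0000, -3.4785).
Back-substitute: x_2 = -3.4785/3.1623 = -1.1000.
x_1 = (1.0000 + 3.0000·(-1.1000))/3.0000 = -0.7667.

x = (-0.7667, -1.1000)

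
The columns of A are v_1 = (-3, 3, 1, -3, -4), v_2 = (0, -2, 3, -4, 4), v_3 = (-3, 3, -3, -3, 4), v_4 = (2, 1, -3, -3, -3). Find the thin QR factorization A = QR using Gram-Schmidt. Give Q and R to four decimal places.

q_1 = v_1/‖v_1‖ = (-3, 3, 1, -3, -4)/6.6332 = (-0.4523, 0.4523, 0.1508, -0.4523, -0.6030).
r_{12} = q_1·v_2 = -1.0553.
u_2 = v_2 + 1.0553·q_1 = (-0.4773, -1.5227, 3.1591, -4.4773, 3.3636).
‖u_2‖ = 6.6247, so q_2 = (-0.0720, -0.2299, 0.4769, -0.6758, 0.5077).
r_{13} = q_1·v_3 = 1.2060; r_{23} = q_2·v_3 = 2.1545.
u_3 = v_3 − 1.2060·q_1 − 2.1545·q_2 = (-2.2993, 2.9498, -4.2092, -0.9984, 3.6334).
‖u_3‖ = 6.7752, so q_3 = (-0.3394, 0.4354, -0.6213, -0.1474, 0.5363).
r_{14} = q_1·v_4 = 2.2613; r_{24} = q_2·v_4 = -1.3002; r_{34} = q_3·v_4 = 0.4537.
u_4 = v_4 − 2.2613·q_1 + 1.3002·q_2 − 0.4537·q_3 = (3.0830, -0.5191, -2.4390, -2.7892, -1.2195).
‖u_4‖ = 4.9990, so q_4 = (0.6167, -0.1038, -0.4879, -0.5579, -0.2439).

Q = [[-0.4523, -0.0720, -0.3394, 0.6167], [0.4523, -0.2299, 0.4354, -0.1038], [0.1508, 0.4769, -0.6213, -0.4879], [-0.4523, -0.6758, -0.1474, -0.5579], [-0.6030, 0.5077, 0.5363, -0.2439]], R = [[6.6332, -1.0553, 1.2060, 2.2613], [0.0000, 6.6247, 2.1545, -1.3002], [0.0000, 0.0000, 6.7752, 0.4537], [0.0000, 0.0000, 0.0000, 4.9990]]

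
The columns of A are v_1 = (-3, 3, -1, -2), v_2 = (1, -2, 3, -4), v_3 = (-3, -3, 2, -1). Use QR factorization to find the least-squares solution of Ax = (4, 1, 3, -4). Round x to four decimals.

x = (0.0568, 1.3267, -0.9673)

v_1 = (-3, 3, -1, -2); ‖v_1‖ = 4.7958, so q_1 = (-0.6255, 0.6255, -0.2085, -0.4170).
q_1·v_2 = (-0.6255)·1 + 0.6255·(-2) + (-0.2085)·3 + (-0.4170)·(-4) = -0.8341.
u_2 = v_2 + 0.8341·q_1 = (0.4783, -1.4783, 2.8261, -4.3478).
‖u_2‖ = 5.4133, so q_2 = (0.0883, -0.2731, 0.5221, -0.8032).
q_1·v_3 = (-0.6255)·(-3) + 0.6255·(-3) + (-0.2085)·2 + (-0.4170)·(-1) = 0.0000; q_2·v_3 = 0.0883·(-3) + (-0.2731)·(-3) + 0.5221·2 + (-0.8032)·(-1) = 2.4015.
u_3 = v_3 + 0.0000·q_1 − 2.4015·q_2 = (-3.2122, -2.3442, 0.7463, 0.9288).
‖u_3‖ = 4.1513, so q_3 = (-0.7738, -0.5647, 0.1798, 0.2237).
Qᵀb = (-0.8341, 4.8592, -4.0154).
Back-substitute: x_3 = -4.0154/4.1513 = -0.9673.
x_2 = (4.8592 − 2.4015·(-0.9673))/5.4133 = 1.3267.
x_1 = (-0.8341 + 0.8341·1.3267 + 0.0000·(-0.9673))/4.7958 = 0.0568.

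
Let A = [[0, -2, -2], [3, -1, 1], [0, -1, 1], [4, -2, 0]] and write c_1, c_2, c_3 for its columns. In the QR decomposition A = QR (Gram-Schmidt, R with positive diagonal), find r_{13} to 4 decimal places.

r_{13} = 0.6000

c_1 = (0, 3, 0, 4); ‖c_1‖ = 5.0000, so e_1 = (0.0000, 0.6000, 0.0000, 0.8000).
r_{13} = e_1·c_3 = 0.6000.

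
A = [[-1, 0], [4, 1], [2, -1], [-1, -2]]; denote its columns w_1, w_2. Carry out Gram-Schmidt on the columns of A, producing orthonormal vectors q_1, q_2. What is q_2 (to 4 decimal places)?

q_2 = (0.0792, 0.1188, -0.5939, -0.7918)

q_1 = w_1/‖w_1‖ = (-1, 4, 2, -1)/4.6904 = (-0.2132, 0.8528, 0.4264, -0.2132).
r_{12} = q_1·w_2 = 0.8528.
u_2 = w_2 − 0.8528·q_1 = (0.1818, 0.2727, -1.3636, -1.8182).
‖u_2‖ = 2.2962, so q_2 = (0.0792, 0.1188, -0.5939, -0.7918).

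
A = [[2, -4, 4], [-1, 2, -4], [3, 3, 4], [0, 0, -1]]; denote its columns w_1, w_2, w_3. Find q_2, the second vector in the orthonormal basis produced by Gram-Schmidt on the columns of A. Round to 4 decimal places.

w_1 = (2, -1, 3, 0); ‖w_1‖ = 3.7417, so q_1 = (0.5345, -0.2673, 0.8018, 0.0000).
q_1·w_2 = 0.5345·(-4) + (-0.2673)·2 + 0.8018·3 + 0.0000·0 = -0.2673.
u_2 = w_2 + 0.2673·q_1 = (-3.8571, 1.9286, 3.2143, 0.0000).
‖u_2‖ = 5.3785, so q_2 = (-0.7171, 0.3586, 0.5976, 0.0000).

q_2 = (-0.7171, 0.3586, 0.5976, 0.0000)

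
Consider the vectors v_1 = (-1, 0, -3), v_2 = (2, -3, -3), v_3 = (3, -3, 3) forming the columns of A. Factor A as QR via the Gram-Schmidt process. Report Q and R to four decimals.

v_1 = (-1, 0, -3); ‖v_1‖ = 3.1623, so e_1 = (-0.3162, 0.0000, -0.9487).
e_1·v_2 = (-0.3162)·2 + 0.0000·(-3) + (-0.9487)·(-3) = 2.2136.
u_2 = v_2 − 2.2136·e_1 = (2.7000, -3.0000, -0.9000).
‖u_2‖ = 4.1352, so e_2 = (0.6529, -0.7255, -0.2176).
e_1·v_3 = (-0.3162)·3 + 0.0000·(-3) + (-0.9487)·3 = -3.7947; e_2·v_3 = 0.6529·3 + (-0.7255)·(-3) + (-0.2176)·3 = 3.4823.
u_3 = v_3 + 3.7947·e_1 − 3.4823·e_2 = (-0.4737, -0.4737, 0.1579).
‖u_3‖ = 0.6882, so e_3 = (-0.6882, -0.6882, 0.2294).

Q = [[-0.3162, 0.6529, -0.6882], [0.0000, -0.7255, -0.6882], [-0.9487, -0.2176, 0.2294]], R = [[3.1623, 2.2136, -3.7947], [0.0000, 4.1352, 3.4823], [0.0000, 0.0000, 0.6882]]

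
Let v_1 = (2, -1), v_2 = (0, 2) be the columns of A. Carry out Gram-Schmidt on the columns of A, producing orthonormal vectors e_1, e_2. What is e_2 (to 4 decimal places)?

v_1 = (2, -1); ‖v_1‖ = 2.2361, so e_1 = (0.8944, -0.4472).
e_1·v_2 = 0.8944·0 + (-0.4472)·2 = -0.8944.
u_2 = v_2 + 0.8944·e_1 = (0.8000, 1.6000).
‖u_2‖ = 1.7889, so e_2 = (0.4472, 0.8944).

e_2 = (0.4472, 0.8944)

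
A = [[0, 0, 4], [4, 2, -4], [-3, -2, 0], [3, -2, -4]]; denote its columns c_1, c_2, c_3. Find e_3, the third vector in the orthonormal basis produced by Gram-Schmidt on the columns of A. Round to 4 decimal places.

e_1 = c_1/‖c_1‖ = (0, 4, -3, 3)/5.8310 = (0.0000, 0.6860, -0.5145, 0.5145).
r_{12} = e_1·c_2 = 1.3720.
u_2 = c_2 − 1.3720·e_1 = (0.0000, 1.0588, -1.2941, -2.7059).
‖u_2‖ = 3.1808, so e_2 = (0.0000, 0.3329, -0.4068, -0.8507).
r_{13} = e_1·c_3 = -4.8020; r_{23} = e_2·c_3 = 2.0712.
u_3 = c_3 + 4.8020·e_1 − 2.0712·e_2 = (4.0000, -1.3953, -1.6279, 0.2326).
‖u_3‖ = 4.5444, so e_3 = (0.8802, -0.3071, -0.3582, 0.0512).

e_3 = (0.8802, -0.3071, -0.3582, 0.0512)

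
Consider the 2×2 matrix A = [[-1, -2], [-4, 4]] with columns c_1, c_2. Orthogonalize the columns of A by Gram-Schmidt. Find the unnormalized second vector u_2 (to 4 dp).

u_2 = (-2.8235, 0.7059)

e_1 = c_1/‖c_1‖ = (-1, -4)/4.1231 = (-0.2425, -0.9701).
r_{12} = e_1·c_2 = -3.3955.
u_2 = c_2 + 3.3955·e_1 = (-2.8235, 0.7059).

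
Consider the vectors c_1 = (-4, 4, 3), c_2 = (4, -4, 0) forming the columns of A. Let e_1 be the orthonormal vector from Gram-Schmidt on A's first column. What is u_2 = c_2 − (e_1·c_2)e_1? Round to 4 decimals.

c_1 = (-4, 4, 3); ‖c_1‖ = 6.4031, so e_1 = (-0.6247, 0.6247, 0.4685).
e_1·c_2 = (-0.6247)·4 + 0.6247·(-4) + 0.4685·0 = -4.9976.
u_2 = c_2 + 4.9976·e_1 = (0.8780, -0.8780, 2.3415).

u_2 = (0.8780, -0.8780, 2.3415)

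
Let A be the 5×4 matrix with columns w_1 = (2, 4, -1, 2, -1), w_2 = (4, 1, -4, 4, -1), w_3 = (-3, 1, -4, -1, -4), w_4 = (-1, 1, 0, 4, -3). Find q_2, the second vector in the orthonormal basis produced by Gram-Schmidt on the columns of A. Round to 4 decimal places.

q_2 = (0.4076, -0.5586, -0.5963, 0.4076, -0.0075)

q_1 = w_1/‖w_1‖ = (2, 4, -1, 2, -1)/5.0990 = (0.3922, 0.7845, -0.1961, 0.3922, -0.1961).
r_{12} = q_1·w_2 = 4.9029.
u_2 = w_2 − 4.9029·q_1 = (2.0769, -2.8462, -3.0385, 2.0769, -0.0385).
‖u_2‖ = 5.0952, so q_2 = (0.4076, -0.5586, -0.5963, 0.4076, -0.0075).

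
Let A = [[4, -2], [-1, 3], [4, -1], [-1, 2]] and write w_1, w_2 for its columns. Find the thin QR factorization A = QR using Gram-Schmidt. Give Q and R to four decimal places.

e_1 = w_1/‖w_1‖ = (4, -1, 4, -1)/5.8310 = (0.6860, -0.1715, 0.6860, -0.1715).
r_{12} = e_1·w_2 = -2.9155.
u_2 = w_2 + 2.9155·e_1 = (0.0000, 2.5000, 1.0000, 1.5000).
‖u_2‖ = 3.0822, so e_2 = (0.0000, 0.8111, 0.3244, 0.4867).

Q = [[0.6860, 0.0000], [-0.1715, 0.8111], [0.6860, 0.3244], [-0.1715, 0.4867]], R = [[5.8310, -2.9155], [0.0000, 3.0822]]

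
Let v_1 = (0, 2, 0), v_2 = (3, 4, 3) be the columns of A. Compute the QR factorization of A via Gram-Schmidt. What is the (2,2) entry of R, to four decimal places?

r_{22} = 4.2426

v_1 = (0, 2, 0); ‖v_1‖ = 2.0000, so e_1 = (0.0000, 1.0000, 0.0000).
e_1·v_2 = 0.0000·3 + 1.0000·4 + 0.0000·3 = 4.0000.
u_2 = v_2 − 4.0000·e_1 = (3.0000, 0.0000, 3.0000).
r_{22} = ‖u_2‖ = 4.2426.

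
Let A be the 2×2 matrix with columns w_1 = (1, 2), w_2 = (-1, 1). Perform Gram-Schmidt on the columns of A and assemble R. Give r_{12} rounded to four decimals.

w_1 = (1, 2); ‖w_1‖ = 2.2361, so e_1 = (0.4472, 0.8944).
r_{12} = e_1·w_2 = 0.4472.

r_{12} = 0.4472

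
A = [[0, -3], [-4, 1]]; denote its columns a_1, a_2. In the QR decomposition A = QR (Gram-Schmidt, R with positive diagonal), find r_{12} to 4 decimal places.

r_{12} = -1.0000

q_1 = a_1/‖a_1‖ = (0, -4)/4.0000 = (0.0000, -1.0000).
r_{12} = q_1·a_2 = -1.0000.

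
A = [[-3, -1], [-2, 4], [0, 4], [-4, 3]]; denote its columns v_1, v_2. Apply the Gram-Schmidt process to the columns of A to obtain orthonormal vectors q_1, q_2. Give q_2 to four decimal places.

q_1 = v_1/‖v_1‖ = (-3, -2, 0, -4)/5.3852 = (-0.5571, -0.3714, 0.0000, -0.7428).
r_{12} = q_1·v_2 = -3.1568.
u_2 = v_2 + 3.1568·q_1 = (-2.7586, 2.8276, 4.0000, 0.6552).
‖u_2‖ = 5.6599, so q_2 = (-0.4874, 0.4996, 0.7067, 0.1158).

q_2 = (-0.4874, 0.4996, 0.7067, 0.1158)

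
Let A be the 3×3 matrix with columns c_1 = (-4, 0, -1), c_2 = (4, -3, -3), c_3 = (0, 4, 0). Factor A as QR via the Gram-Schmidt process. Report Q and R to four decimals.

c_1 = (-4, 0, -1); ‖c_1‖ = 4.1231, so e_1 = (-0.9701, 0.0000, -0.2425).
e_1·c_2 = (-0.9701)·4 + 0.0000·(-3) + (-0.2425)·(-3) = -3.1530.
u_2 = c_2 + 3.1530·e_1 = (0.9412, -3.0000, -3.7647).
‖u_2‖ = 4.9050, so e_2 = (0.1919, -0.6116, -0.7675).
e_1·c_3 = (-0.9701)·0 + 0.0000·4 + (-0.2425)·0 = 0.0000; e_2·c_3 = 0.1919·0 + (-0.6116)·4 + (-0.7675)·0 = -2.4465.
u_3 = c_3 + 0.0000·e_1 + 2.4465·e_2 = (0.4694, 2.5037, -1.8778).
‖u_3‖ = 3.1646, so e_3 = (0.1483, 0.7911, -0.5934).

Q = [[-0.9701, 0.1919, 0.1483], [0.0000, -0.6116, 0.7911], [-0.2425, -0.7675, -0.5934]], R = [[4.1231, -3.1530, 0.0000], [0.0000, 4.9050, -2.4465], [0.0000, 0.0000, 3.1646]]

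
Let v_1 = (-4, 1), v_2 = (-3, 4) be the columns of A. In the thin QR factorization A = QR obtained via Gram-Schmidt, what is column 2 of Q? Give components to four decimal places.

q_2 = (0.2425, 0.9701)

v_1 = (-4, 1); ‖v_1‖ = 4.1231, so q_1 = (-0.9701, 0.2425).
q_1·v_2 = (-0.9701)·(-3) + 0.2425·4 = 3.8806.
u_2 = v_2 − 3.8806·q_1 = (0.7647, 3.0588).
‖u_2‖ = 3.1530, so q_2 = (0.2425, 0.9701).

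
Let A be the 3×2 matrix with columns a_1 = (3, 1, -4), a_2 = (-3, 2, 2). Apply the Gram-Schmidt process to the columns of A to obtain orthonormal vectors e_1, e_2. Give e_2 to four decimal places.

e_2 = (-0.4393, 0.8920, -0.1065)

e_1 = a_1/‖a_1‖ = (3, 1, -4)/5.0990 = (0.5883, 0.1961, -0.7845).
r_{12} = e_1·a_2 = -2.9417.
u_2 = a_2 + 2.9417·e_1 = (-1.2692, 2.5769, -0.3077).
‖u_2‖ = 2.8890, so e_2 = (-0.4393, 0.8920, -0.1065).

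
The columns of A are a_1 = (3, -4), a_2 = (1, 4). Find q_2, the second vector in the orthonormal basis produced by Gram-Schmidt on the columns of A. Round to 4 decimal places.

a_1 = (3, -4); ‖a_1‖ = 5.0000, so q_1 = (0.6000, -0.8000).
q_1·a_2 = 0.6000·1 + (-0.8000)·4 = -2.6000.
u_2 = a_2 + 2.6000·q_1 = (2.5600, 1.9200).
‖u_2‖ = 3.2000, so q_2 = (0.8000, 0.6000).

q_2 = (0.8000, 0.6000)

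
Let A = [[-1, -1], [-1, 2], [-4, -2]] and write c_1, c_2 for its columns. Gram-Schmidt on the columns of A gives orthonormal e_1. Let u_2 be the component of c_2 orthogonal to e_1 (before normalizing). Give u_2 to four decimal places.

c_1 = (-1, -1, -4); ‖c_1‖ = 4.2426, so e_1 = (-0.2357, -0.2357, -0.9428).
e_1·c_2 = (-0.2357)·(-1) + (-0.2357)·2 + (-0.9428)·(-2) = 1.6499.
u_2 = c_2 − 1.6499·e_1 = (-0.6111, 2.3889, -0.4444).

u_2 = (-0.6111, 2.3889, -0.4444)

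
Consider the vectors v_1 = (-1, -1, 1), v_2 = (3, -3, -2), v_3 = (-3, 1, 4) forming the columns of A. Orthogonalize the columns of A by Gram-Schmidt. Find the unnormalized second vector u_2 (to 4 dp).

u_2 = (2.3333, -3.6667, -1.3333)

v_1 = (-1, -1, 1); ‖v_1‖ = 1.7321, so e_1 = (-0.5774, -0.5774, 0.5774).
e_1·v_2 = (-0.5774)·3 + (-0.5774)·(-3) + 0.5774·(-2) = -1.1547.
u_2 = v_2 + 1.1547·e_1 = (2.3333, -3.6667, -1.3333).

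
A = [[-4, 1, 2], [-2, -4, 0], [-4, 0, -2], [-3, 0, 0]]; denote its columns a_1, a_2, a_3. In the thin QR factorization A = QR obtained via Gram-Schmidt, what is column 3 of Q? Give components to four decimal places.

e_3 = (0.6595, 0.1649, -0.7333, -0.0115)

e_1 = a_1/‖a_1‖ = (-4, -2, -4, -3)/6.7082 = (-0.5963, -0.2981, -0.5963, -0.4472).
r_{12} = e_1·a_2 = 0.5963.
u_2 = a_2 − 0.5963·e_1 = (1.3556, -3.8222, 0.3556, 0.2667).
‖u_2‖ = 4.0798, so e_2 = (0.3323, -0.9369, 0.0872, 0.0654).
r_{13} = e_1·a_3 = 0.0000; r_{23} = e_2·a_3 = 0.4902.
u_3 = a_3 + 0.0000·e_1 − 0.4902·e_2 = (1.8371, 0.4593, -2.0427, -0.0320).
‖u_3‖ = 2.7856, so e_3 = (0.6595, 0.1649, -0.7333, -0.0115).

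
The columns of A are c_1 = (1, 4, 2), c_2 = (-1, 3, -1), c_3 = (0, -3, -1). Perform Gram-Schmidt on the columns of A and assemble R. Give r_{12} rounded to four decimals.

r_{12} = 1.9640

e_1 = c_1/‖c_1‖ = (1, 4, 2)/4.5826 = (0.2182, 0.8729, 0.4364).
r_{12} = e_1·c_2 = 1.9640.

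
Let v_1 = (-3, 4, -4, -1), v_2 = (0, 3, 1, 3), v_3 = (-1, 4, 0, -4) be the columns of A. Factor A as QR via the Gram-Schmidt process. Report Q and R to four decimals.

e_1 = v_1/‖v_1‖ = (-3, 4, -4, -1)/6.4807 = (-0.4629, 0.6172, -0.6172, -0.1543).
r_{12} = e_1·v_2 = 0.7715.
u_2 = v_2 − 0.7715·e_1 = (0.3571, 2.5238, 1.4762, 3.1190).
‖u_2‖ = 4.2901, so e_2 = (0.0832, 0.5883, 0.3441, 0.7270).
r_{13} = e_1·v_3 = 3.5490; r_{23} = e_2·v_3 = -0.6382.
u_3 = v_3 − 3.5490·e_1 + 0.6382·e_2 = (0.6960, 2.1850, 2.4101, -2.9884).
‖u_3‖ = 4.4718, so e_3 = (0.1556, 0.4886, 0.5389, -0.6683).

Q = [[-0.4629, 0.0832, 0.1556], [0.6172, 0.5883, 0.4886], [-0.6172, 0.3441, 0.5389], [-0.1543, 0.7270, -0.6683]], R = [[6.4807, 0.7715, 3.5490], [0.0000, 4.2901, -0.6382], [0.0000, 0.0000, 4.4718]]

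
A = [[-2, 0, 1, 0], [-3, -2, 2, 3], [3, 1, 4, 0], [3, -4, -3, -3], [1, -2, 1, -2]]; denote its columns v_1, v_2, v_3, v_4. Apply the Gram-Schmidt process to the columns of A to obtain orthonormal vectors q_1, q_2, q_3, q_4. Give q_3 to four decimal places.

q_3 = (0.1680, 0.4978, 0.7343, -0.2427, 0.3547)

v_1 = (-2, -3, 3, 3, 1); ‖v_1‖ = 5.6569, so q_1 = (-0.3536, -0.5303, 0.5303, 0.5303, 0.1768).
q_1·v_2 = (-0.3536)·0 + (-0.5303)·(-2) + 0.5303·1 + 0.5303·(-4) + 0.1768·(-2) = -0.8839.
u_2 = v_2 + 0.8839·q_1 = (-0.3125, -2.4688, 1.4687, -3.5312, -1.8438).
‖u_2‖ = 4.9213, so q_2 = (-0.0635, -0.5017, 0.2985, -0.7176, -0.3747).
q_1·v_3 = (-0.3536)·1 + (-0.5303)·2 + 0.5303·4 + 0.5303·(-3) + 0.1768·1 = -0.7071; q_2·v_3 = (-0.0635)·1 + (-0.5017)·2 + 0.2985·4 + (-0.7176)·(-3) + (-0.3747)·1 = 1.9050.
u_3 = v_3 + 0.7071·q_1 − 1.9050·q_2 = (0.8710, 2.5806, 3.8065, -1.2581, 1.8387).
‖u_3‖ = 5.1837, so q_3 = (0.1680, 0.4978, 0.7343, -0.2427, 0.3547).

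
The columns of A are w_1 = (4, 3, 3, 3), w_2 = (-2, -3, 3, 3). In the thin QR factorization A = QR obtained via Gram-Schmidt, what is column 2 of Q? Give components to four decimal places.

e_2 = (-0.3761, -0.5516, 0.5265, 0.5265)

w_1 = (4, 3, 3, 3); ‖w_1‖ = 6.5574, so e_1 = (0.6100, 0.4575, 0.4575, 0.4575).
e_1·w_2 = 0.6100·(-2) + 0.4575·(-3) + 0.4575·3 + 0.4575·3 = 0.1525.
u_2 = w_2 − 0.1525·e_1 = (-2.0930, -3.0698, 2.9302, 2.9302).
‖u_2‖ = 5.5657, so e_2 = (-0.3761, -0.5516, 0.5265, 0.5265).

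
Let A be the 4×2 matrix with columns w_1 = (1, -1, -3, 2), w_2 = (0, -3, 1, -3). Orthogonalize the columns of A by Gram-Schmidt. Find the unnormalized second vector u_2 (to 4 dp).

u_2 = (0.4000, -3.4000, -0.2000, -2.2000)

e_1 = w_1/‖w_1‖ = (1, -1, -3, 2)/3.8730 = (0.2582, -0.2582, -0.7746, 0.5164).
r_{12} = e_1·w_2 = -1.5492.
u_2 = w_2 + 1.5492·e_1 = (0.4000, -3.4000, -0.2000, -2.2000).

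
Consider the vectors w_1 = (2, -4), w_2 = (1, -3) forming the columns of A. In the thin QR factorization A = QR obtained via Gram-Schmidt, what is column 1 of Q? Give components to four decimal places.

w_1 = (2, -4); ‖w_1‖ = 4.4721, so e_1 = (0.4472, -0.8944).

e_1 = (0.4472, -0.8944)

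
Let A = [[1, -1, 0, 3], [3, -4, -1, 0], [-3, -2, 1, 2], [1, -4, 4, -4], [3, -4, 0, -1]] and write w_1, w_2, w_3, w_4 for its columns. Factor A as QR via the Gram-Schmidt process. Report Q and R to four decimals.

Q = [[0.1857, -0.0351, -0.0072, 0.9816], [0.5571, -0.2749, -0.4609, -0.1363], [-0.5571, -0.7428, -0.3550, 0.0784], [0.1857, -0.5439, 0.7979, -0.0537], [0.5571, -0.2749, -0.1577, -0.0946]], R = [[5.3852, -4.2710, -0.3714, -1.8570], [0.0000, 5.8956, -2.6437, 0.8598], [0.0000, 0.0000, 3.2974, -3.7656], [0.0000, 0.0000, 0.0000, 3.4107]]

w_1 = (1, 3, -3, 1, 3); ‖w_1‖ = 5.3852, so e_1 = (0.1857, 0.5571, -0.5571, 0.1857, 0.5571).
e_1·w_2 = 0.1857·(-1) + 0.5571·(-4) + (-0.5571)·(-2) + 0.1857·(-4) + 0.5571·(-4) = -4.2710.
u_2 = w_2 + 4.2710·e_1 = (-0.2069, -1.6207, -4.3793, -3.2069, -1.6207).
‖u_2‖ = 5.8956, so e_2 = (-0.0351, -0.2749, -0.7428, -0.5439, -0.2749).
e_1·w_3 = 0.1857·0 + 0.5571·(-1) + (-0.5571)·1 + 0.1857·4 + 0.5571·0 = -0.3714; e_2·w_3 = (-0.0351)·0 + (-0.2749)·(-1) + (-0.7428)·1 + (-0.5439)·4 + (-0.2749)·0 = -2.6437.
u_3 = w_3 + 0.3714·e_1 + 2.6437·e_2 = (-0.0238, -1.5198, -1.1706, 2.6310, -0.5198).
‖u_3‖ = 3.2974, so e_3 = (-0.0072, -0.4609, -0.3550, 0.7979, -0.1577).
e_1·w_4 = 0.1857·3 + 0.5571·0 + (-0.5571)·2 + 0.1857·(-4) + 0.5571·(-1) = -1.8570; e_2·w_4 = (-0.0351)·3 + (-0.2749)·0 + (-0.7428)·2 + (-0.5439)·(-4) + (-0.2749)·(-1) = 0.8598; e_3·w_4 = (-0.0072)·3 + (-0.4609)·0 + (-0.3550)·2 + 0.7979·(-4) + (-0.1577)·(-1) = -3.7656.
u_4 = w_4 + 1.8570·e_1 − 0.8598·e_2 + 3.7656·e_3 = (3.3478, -0.4648, 0.2673, -0.1830, -0.3228).
‖u_4‖ = 3.4107, so e_4 = (0.9816, -0.1363, 0.0784, -0.0537, -0.0946).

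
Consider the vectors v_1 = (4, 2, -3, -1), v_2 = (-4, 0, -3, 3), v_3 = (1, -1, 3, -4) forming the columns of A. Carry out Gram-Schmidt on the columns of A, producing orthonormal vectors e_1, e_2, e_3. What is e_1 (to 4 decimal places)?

e_1 = (0.7303, 0.3651, -0.5477, -0.1826)

e_1 = v_1/‖v_1‖ = (4, 2, -3, -1)/5.4772 = (0.7303, 0.3651, -0.5477, -0.1826).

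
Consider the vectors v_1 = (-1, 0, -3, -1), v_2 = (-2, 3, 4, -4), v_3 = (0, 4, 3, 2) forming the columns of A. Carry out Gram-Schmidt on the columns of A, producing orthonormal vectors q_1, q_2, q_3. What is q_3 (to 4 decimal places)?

q_3 = (-0.0987, 0.8306, -0.1434, 0.5289)

q_1 = v_1/‖v_1‖ = (-1, 0, -3, -1)/3.3166 = (-0.3015, 0.0000, -0.9045, -0.3015).
r_{12} = q_1·v_2 = -1.8091.
u_2 = v_2 + 1.8091·q_1 = (-2.5455, 3.0000, 2.3636, -4.5455).
‖u_2‖ = 6.4597, so q_2 = (-0.3941, 0.4644, 0.3659, -0.7037).
r_{13} = q_1·v_3 = -3.3166; r_{23} = q_2·v_3 = 1.5481.
u_3 = v_3 + 3.3166·q_1 − 1.5481·q_2 = (-0.3900, 3.2810, -0.5664, 2.0893).
‖u_3‖ = 3.9501, so q_3 = (-0.0987, 0.8306, -0.1434, 0.5289).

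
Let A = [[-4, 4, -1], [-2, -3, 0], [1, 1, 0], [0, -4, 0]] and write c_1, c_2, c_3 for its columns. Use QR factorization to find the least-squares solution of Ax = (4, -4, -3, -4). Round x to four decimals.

c_1 = (-4, -2, 1, 0); ‖c_1‖ = 4.5826, so q_1 = (-0.8729, -0.4364, 0.2182, 0.0000).
q_1·c_2 = (-0.8729)·4 + (-0.4364)·(-3) + 0.2182·1 + 0.0000·(-4) = -1.9640.
u_2 = c_2 + 1.9640·q_1 = (2.2857, -3.8571, 1.4286, -4.0000).
‖u_2‖ = 6.1760, so q_2 = (0.3701, -0.6245, 0.2313, -0.6477).
q_1·c_3 = (-0.8729)·(-1) + (-0.4364)·0 + 0.2182·0 + 0.0000·0 = 0.8729; q_2·c_3 = 0.3701·(-1) + (-0.6245)·0 + 0.2313·0 + (-0.6477)·0 = -0.3701.
u_3 = c_3 − 0.8729·q_1 + 0.3701·q_2 = (-0.1011, 0.1498, -0.1049, -0.2397).
‖u_3‖ = 0.3180, so q_3 = (-0.3180, 0.4711, -0.3298, -0.7538).
Qᵀb = (-2.4004, 5.8753, 0.8480).
Back-substitute: x_3 = 0.8480/0.3180 = 2.6667.
x_2 = (5.8753 + 0.3701·2.6667)/6.1760 = 1.1111.
x_1 = (-2.4004 + 1.9640·1.1111 − 0.8729·2.6667)/4.5826 = -0.5556.

x = (-0.5556, 1.1111, 2.6667)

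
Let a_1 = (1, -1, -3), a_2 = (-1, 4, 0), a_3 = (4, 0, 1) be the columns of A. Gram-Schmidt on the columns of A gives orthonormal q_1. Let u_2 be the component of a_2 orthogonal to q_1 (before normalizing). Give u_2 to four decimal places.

a_1 = (1, -1, -3); ‖a_1‖ = 3.3166, so q_1 = (0.3015, -0.3015, -0.9045).
q_1·a_2 = 0.3015·(-1) + (-0.3015)·4 + (-0.9045)·0 = -1.5076.
u_2 = a_2 + 1.5076·q_1 = (-0.5455, 3.5455, -1.3636).

u_2 = (-0.5455, 3.5455, -1.3636)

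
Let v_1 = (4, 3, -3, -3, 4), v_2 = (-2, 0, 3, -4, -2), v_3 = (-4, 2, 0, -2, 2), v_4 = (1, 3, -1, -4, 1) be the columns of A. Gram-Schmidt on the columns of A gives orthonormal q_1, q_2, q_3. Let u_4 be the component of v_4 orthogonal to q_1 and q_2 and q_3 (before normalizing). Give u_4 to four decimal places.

u_4 = (-0.0668, 0.8185, -0.5122, 0.0835, -0.8686)

q_1 = v_1/‖v_1‖ = (4, 3, -3, -3, 4)/7.6811 = (0.5208, 0.3906, -0.3906, -0.3906, 0.5208).
r_{12} = q_1·v_2 = -1.6925.
u_2 = v_2 + 1.6925·q_1 = (-1.1186, 0.6610, 2.3390, -4.6610, -1.1186).
‖u_2‖ = 5.4896, so q_2 = (-0.2038, 0.1204, 0.4261, -0.8491, -0.2038).
r_{13} = q_1·v_3 = 0.5208; r_{23} = q_2·v_3 = 2.3465.
u_3 = v_3 − 0.5208·q_1 − 2.3465·q_2 = (-3.7930, 1.5141, -0.7964, 0.1957, 2.2070).
‖u_3‖ = 4.7141, so q_3 = (-0.8046, 0.3212, -0.1689, 0.0415, 0.4682).
r_{14} = q_1·v_4 = 4.1660; r_{24} = q_2·v_4 = 2.9239; r_{34} = q_3·v_4 = 0.6299.
u_4 = v_4 − 4.1660·q_1 − 2.9239·q_2 − 0.6299·q_3 = (-0.0668, 0.8185, -0.5122, 0.0835, -0.8686).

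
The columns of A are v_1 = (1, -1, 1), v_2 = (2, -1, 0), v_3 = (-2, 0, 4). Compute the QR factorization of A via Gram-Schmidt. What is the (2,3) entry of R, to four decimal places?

r_{23} = -4.2426

q_1 = v_1/‖v_1‖ = (1, -1, 1)/1.7321 = (0.5774, -0.5774, 0.5774).
r_{12} = q_1·v_2 = 1.7321.
u_2 = v_2 − 1.7321·q_1 = (1.0000, 0.0000, -1.0000).
‖u_2‖ = 1.4142, so q_2 = (0.7071, 0.0000, -0.7071).
r_{23} = q_2·v_3 = -4.2426.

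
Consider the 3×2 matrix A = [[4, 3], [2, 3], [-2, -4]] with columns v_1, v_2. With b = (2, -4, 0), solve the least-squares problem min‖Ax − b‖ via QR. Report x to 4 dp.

x = (1.1143, -1.0286)

e_1 = v_1/‖v_1‖ = (4, 2, -2)/4.8990 = (0.8165, 0.4082, -0.4082).
r_{12} = e_1·v_2 = 5.3072.
u_2 = v_2 − 5.3072·e_1 = (-1.3333, 0.8333, -1.8333).
‖u_2‖ = 2.4152, so e_2 = (-0.5521, 0.3450, -0.7591).
Qᵀb = (0.0000, -2.4842).
Back-substitute: x_2 = -2.4842/2.4152 = -1.0286.
x_1 = (0.0000 − 5.3072·(-1.0286))/4.8990 = 1.1143.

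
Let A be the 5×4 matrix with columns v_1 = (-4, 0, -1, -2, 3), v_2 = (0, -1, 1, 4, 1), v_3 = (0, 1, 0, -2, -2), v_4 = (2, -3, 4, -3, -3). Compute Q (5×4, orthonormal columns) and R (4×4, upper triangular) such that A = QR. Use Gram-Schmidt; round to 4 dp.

Q = [[-0.7303, -0.1896, -0.6226, -0.0034], [0.0000, -0.2370, 0.2874, -0.6771], [-0.1826, 0.1896, 0.3562, 0.6568], [-0.3651, 0.8533, 0.1377, -0.3318], [0.5477, 0.3792, -0.6196, -0.0068]], R = [[5.4772, -1.0954, -0.3651, -2.7386], [0.0000, 4.2190, -2.7021, -2.6073], [0.0000, 0.0000, 1.2512, 0.7633], [0.0000, 0.0000, 0.0000, 5.6674]]

v_1 = (-4, 0, -1, -2, 3); ‖v_1‖ = 5.4772, so q_1 = (-0.7303, 0.0000, -0.1826, -0.3651, 0.5477).
q_1·v_2 = (-0.7303)·0 + 0.0000·(-1) + (-0.1826)·1 + (-0.3651)·4 + 0.5477·1 = -1.0954.
u_2 = v_2 + 1.0954·q_1 = (-0.8000, -1.0000, 0.8000, 3.6000, 1.6000).
‖u_2‖ = 4.2190, so q_2 = (-0.1896, -0.2370, 0.1896, 0.8533, 0.3792).
q_1·v_3 = (-0.7303)·0 + 0.0000·1 + (-0.1826)·0 + (-0.3651)·(-2) + 0.5477·(-2) = -0.3651; q_2·v_3 = (-0.1896)·0 + (-0.2370)·1 + 0.1896·0 + 0.8533·(-2) + 0.3792·(-2) = -2.7021.
u_3 = v_3 + 0.3651·q_1 + 2.7021·q_2 = (-0.7790, 0.3596, 0.4457, 0.1723, -0.7753).
‖u_3‖ = 1.2512, so q_3 = (-0.6226, 0.2874, 0.3562, 0.1377, -0.6196).
q_1·v_4 = (-0.7303)·2 + 0.0000·(-3) + (-0.1826)·4 + (-0.3651)·(-3) + 0.5477·(-3) = -2.7386; q_2·v_4 = (-0.1896)·2 + (-0.2370)·(-3) + 0.1896·4 + 0.8533·(-3) + 0.3792·(-3) = -2.6073; q_3·v_4 = (-0.6226)·2 + 0.2874·(-3) + 0.3562·4 + 0.1377·(-3) + (-0.6196)·(-3) = 0.7633.
u_4 = v_4 + 2.7386·q_1 + 2.6073·q_2 − 0.7633·q_3 = (-0.0191, -3.8373, 3.7225, -1.8804, -0.0383).
‖u_4‖ = 5.6674, so q_4 = (-0.0034, -0.6771, 0.6568, -0.3318, -0.0068).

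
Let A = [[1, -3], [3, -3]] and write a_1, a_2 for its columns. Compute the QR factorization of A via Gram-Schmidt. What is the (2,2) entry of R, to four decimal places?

a_1 = (1, 3); ‖a_1‖ = 3.1623, so e_1 = (0.3162, 0.9487).
e_1·a_2 = 0.3162·(-3) + 0.9487·(-3) = -3.7947.
u_2 = a_2 + 3.7947·e_1 = (-1.8000, 0.6000).
r_{22} = ‖u_2‖ = 1.8974.

r_{22} = 1.8974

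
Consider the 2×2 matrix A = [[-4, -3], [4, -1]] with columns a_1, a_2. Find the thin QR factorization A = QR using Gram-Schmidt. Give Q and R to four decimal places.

Q = [[-0.7071, -0.7071], [0.7071, -0.7071]], R = [[5.6569, 1.4142], [0.0000, 2.8284]]

a_1 = (-4, 4); ‖a_1‖ = 5.6569, so q_1 = (-0.7071, 0.7071).
q_1·a_2 = (-0.7071)·(-3) + 0.7071·(-1) = 1.4142.
u_2 = a_2 − 1.4142·q_1 = (-2.0000, -2.0000).
‖u_2‖ = 2.8284, so q_2 = (-0.7071, -0.7071).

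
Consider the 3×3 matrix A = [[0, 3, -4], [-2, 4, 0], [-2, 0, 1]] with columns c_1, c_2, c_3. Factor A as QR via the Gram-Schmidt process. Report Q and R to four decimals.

Q = [[0.0000, 0.7276, -0.6860], [-0.7071, 0.4851, 0.5145], [-0.7071, -0.4851, -0.5145]], R = [[2.8284, -2.8284, -0.7071], [0.0000, 4.1231, -3.3955], [0.0000, 0.0000, 2.2295]]

c_1 = (0, -2, -2); ‖c_1‖ = 2.8284, so e_1 = (0.0000, -0.7071, -0.7071).
e_1·c_2 = 0.0000·3 + (-0.7071)·4 + (-0.7071)·0 = -2.8284.
u_2 = c_2 + 2.8284·e_1 = (3.0000, 2.0000, -2.0000).
‖u_2‖ = 4.1231, so e_2 = (0.7276, 0.4851, -0.4851).
e_1·c_3 = 0.0000·(-4) + (-0.7071)·0 + (-0.7071)·1 = -0.7071; e_2·c_3 = 0.7276·(-4) + 0.4851·0 + (-0.4851)·1 = -3.3955.
u_3 = c_3 + 0.7071·e_1 + 3.3955·e_2 = (-1.5294, 1.1471, -1.1471).
‖u_3‖ = 2.2295, so e_3 = (-0.6860, 0.5145, -0.5145).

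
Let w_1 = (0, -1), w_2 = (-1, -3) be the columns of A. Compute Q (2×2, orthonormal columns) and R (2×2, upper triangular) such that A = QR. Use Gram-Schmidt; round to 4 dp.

Q = [[0.0000, -1.0000], [-1.0000, 0.0000]], R = [[1.0000, 3.0000], [0.0000, 1.0000]]

w_1 = (0, -1); ‖w_1‖ = 1.0000, so q_1 = (0.0000, -1.0000).
q_1·w_2 = 0.0000·(-1) + (-1.0000)·(-3) = 3.0000.
u_2 = w_2 − 3.0000·q_1 = (-1.0000, 0.0000).
‖u_2‖ = 1.0000, so q_2 = (-1.0000, 0.0000).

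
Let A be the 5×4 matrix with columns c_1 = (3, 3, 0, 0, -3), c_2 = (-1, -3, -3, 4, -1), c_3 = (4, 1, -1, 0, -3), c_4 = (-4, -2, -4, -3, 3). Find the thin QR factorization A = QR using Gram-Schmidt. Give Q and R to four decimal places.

e_1 = c_1/‖c_1‖ = (3, 3, 0, 0, -3)/5.1962 = (0.5774, 0.5774, 0.0000, 0.0000, -0.5774).
r_{12} = e_1·c_2 = -1.7321.
u_2 = c_2 + 1.7321·e_1 = (0.0000, -2.0000, -3.0000, 4.0000, -2.0000).
‖u_2‖ = 5.7446, so e_2 = (0.0000, -0.3482, -0.5222, 0.6963, -0.3482).
r_{13} = e_1·c_3 = 4.6188; r_{23} = e_2·c_3 = 1.2185.
u_3 = c_3 − 4.6188·e_1 − 1.2185·e_2 = (1.3333, -1.2424, -0.3636, -0.8485, 0.0909).
‖u_3‖ = 2.0449, so e_3 = (0.6520, -0.6076, -0.1778, -0.4149, 0.0445).
r_{14} = e_1·c_4 = -5.1962; r_{24} = e_2·c_4 = -0.3482; r_{34} = e_3·c_4 = 0.6965.
u_4 = c_4 + 5.1962·e_1 + 0.3482·e_2 − 0.6965·e_3 = (-1.4541, 1.3019, -4.0580, -2.4686, -0.1522).
‖u_4‖ = 5.1375, so e_4 = (-0.2830, 0.2534, -0.7899, -0.4805, -0.0296).

Q = [[0.5774, 0.0000, 0.6520, -0.2830], [0.5774, -0.3482, -0.6076, 0.2534], [0.0000, -0.5222, -0.1778, -0.7899], [0.0000, 0.6963, -0.4149, -0.4805], [-0.5774, -0.3482, 0.0445, -0.0296]], R = [[5.1962, -1.7321, 4.6188, -5.1962], [0.0000, 5.7446, 1.2185, -0.3482], [0.0000, 0.0000, 2.0449, 0.6965], [0.0000, 0.0000, 0.0000, 5.1375]]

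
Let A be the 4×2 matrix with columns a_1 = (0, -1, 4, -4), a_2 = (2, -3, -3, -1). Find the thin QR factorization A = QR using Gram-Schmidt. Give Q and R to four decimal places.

Q = [[0.0000, 0.4241], [-0.1741, -0.6682], [0.6963, -0.5076], [-0.6963, -0.3405]], R = [[5.7446, -0.8704], [0.0000, 4.7162]]

q_1 = a_1/‖a_1‖ = (0, -1, 4, -4)/5.7446 = (0.0000, -0.1741, 0.6963, -0.6963).
r_{12} = q_1·a_2 = -0.8704.
u_2 = a_2 + 0.8704·q_1 = (2.0000, -3.1515, -2.3939, -1.6061).
‖u_2‖ = 4.7162, so q_2 = (0.4241, -0.6682, -0.5076, -0.3405).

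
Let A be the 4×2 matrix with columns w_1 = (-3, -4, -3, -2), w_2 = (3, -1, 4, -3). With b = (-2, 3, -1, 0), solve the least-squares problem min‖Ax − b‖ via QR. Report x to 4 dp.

x = (-0.2051, -0.4359)

e_1 = w_1/‖w_1‖ = (-3, -4, -3, -2)/6.1644 = (-0.4867, -0.6489, -0.4867, -0.3244).
r_{12} = e_1·w_2 = -1.7844.
u_2 = w_2 + 1.7844·e_1 = (2.1316, -2.1579, 3.1316, -3.5789).
‖u_2‖ = 5.6405, so e_2 = (0.3779, -0.3826, 0.5552, -0.6345).
Qᵀb = (-0.4867, -2.4587).
Back-substitute: x_2 = -2.4587/5.6405 = -0.4359.
x_1 = (-0.4867 + 1.7844·(-0.4359))/6.1644 = -0.2051.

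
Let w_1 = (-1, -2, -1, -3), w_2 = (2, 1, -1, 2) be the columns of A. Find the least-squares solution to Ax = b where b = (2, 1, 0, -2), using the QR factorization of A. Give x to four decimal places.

x = (0.4203, 0.4783)

w_1 = (-1, -2, -1, -3); ‖w_1‖ = 3.8730, so e_1 = (-0.2582, -0.5164, -0.2582, -0.7746).
e_1·w_2 = (-0.2582)·2 + (-0.5164)·1 + (-0.2582)·(-1) + (-0.7746)·2 = -2.3238.
u_2 = w_2 + 2.3238·e_1 = (1.4000, -0.2000, -1.6000, 0.2000).
‖u_2‖ = 2.1448, so e_2 = (0.6528, -0.0933, -0.7460, 0.0933).
Qᵀb = (0.5164, 1.0258).
Back-substitute: x_2 = 1.0258/2.1448 = 0.4783.
x_1 = (0.5164 + 2.3238·0.4783)/3.8730 = 0.4203.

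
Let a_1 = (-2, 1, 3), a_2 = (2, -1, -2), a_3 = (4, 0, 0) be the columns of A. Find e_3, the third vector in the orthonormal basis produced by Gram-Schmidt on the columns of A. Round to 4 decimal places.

e_3 = (0.4472, 0.8944, 0.0000)

a_1 = (-2, 1, 3); ‖a_1‖ = 3.7417, so e_1 = (-0.5345, 0.2673, 0.8018).
e_1·a_2 = (-0.5345)·2 + 0.2673·(-1) + 0.8018·(-2) = -2.9399.
u_2 = a_2 + 2.9399·e_1 = (0.4286, -0.2143, 0.3571).
‖u_2‖ = 0.5976, so e_2 = (0.7171, -0.3586, 0.5976).
e_1·a_3 = (-0.5345)·4 + 0.2673·0 + 0.8018·0 = -2.1381; e_2·a_3 = 0.7171·4 + (-0.3586)·0 + 0.5976·0 = 2.8685.
u_3 = a_3 + 2.1381·e_1 − 2.8685·e_2 = (0.8000, 1.6000, 0.0000).
‖u_3‖ = 1.7889, so e_3 = (0.4472, 0.8944, 0.0000).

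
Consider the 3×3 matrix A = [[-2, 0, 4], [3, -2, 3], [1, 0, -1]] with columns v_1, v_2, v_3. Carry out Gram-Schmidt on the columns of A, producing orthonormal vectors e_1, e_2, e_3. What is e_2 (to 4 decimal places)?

e_2 = (-0.7171, -0.5976, 0.3586)

v_1 = (-2, 3, 1); ‖v_1‖ = 3.7417, so e_1 = (-0.5345, 0.8018, 0.2673).
e_1·v_2 = (-0.5345)·0 + 0.8018·(-2) + 0.2673·0 = -1.6036.
u_2 = v_2 + 1.6036·e_1 = (-0.8571, -0.7143, 0.4286).
‖u_2‖ = 1.1952, so e_2 = (-0.7171, -0.5976, 0.3586).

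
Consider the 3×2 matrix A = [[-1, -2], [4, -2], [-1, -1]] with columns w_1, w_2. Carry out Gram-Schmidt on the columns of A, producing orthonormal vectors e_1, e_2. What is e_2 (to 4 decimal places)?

e_2 = (-0.8256, -0.3222, -0.4632)

w_1 = (-1, 4, -1); ‖w_1‖ = 4.2426, so e_1 = (-0.2357, 0.9428, -0.2357).
e_1·w_2 = (-0.2357)·(-2) + 0.9428·(-2) + (-0.2357)·(-1) = -1.1785.
u_2 = w_2 + 1.1785·e_1 = (-2.2778, -0.8889, -1.2778).
‖u_2‖ = 2.7588, so e_2 = (-0.8256, -0.3222, -0.4632).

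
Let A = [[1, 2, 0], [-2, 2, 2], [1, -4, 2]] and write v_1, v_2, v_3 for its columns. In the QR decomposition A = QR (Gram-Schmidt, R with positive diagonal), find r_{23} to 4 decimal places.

v_1 = (1, -2, 1); ‖v_1‖ = 2.4495, so e_1 = (0.4082, -0.8165, 0.4082).
e_1·v_2 = 0.4082·2 + (-0.8165)·2 + 0.4082·(-4) = -2.4495.
u_2 = v_2 + 2.4495·e_1 = (3.0000, 0.0000, -3.0000).
‖u_2‖ = 4.2426, so e_2 = (0.7071, 0.0000, -0.7071).
r_{23} = e_2·v_3 = -1.4142.

r_{23} = -1.4142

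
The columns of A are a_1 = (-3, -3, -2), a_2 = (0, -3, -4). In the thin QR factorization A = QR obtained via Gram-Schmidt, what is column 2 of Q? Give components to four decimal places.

a_1 = (-3, -3, -2); ‖a_1‖ = 4.6904, so e_1 = (-0.6396, -0.6396, -0.4264).
e_1·a_2 = (-0.6396)·0 + (-0.6396)·(-3) + (-0.4264)·(-4) = 3.6244.
u_2 = a_2 − 3.6244·e_1 = (2.3182, -0.6818, -2.4545).
‖u_2‖ = 3.4444, so e_2 = (0.6730, -0.1980, -0.7126).

e_2 = (0.6730, -0.1980, -0.7126)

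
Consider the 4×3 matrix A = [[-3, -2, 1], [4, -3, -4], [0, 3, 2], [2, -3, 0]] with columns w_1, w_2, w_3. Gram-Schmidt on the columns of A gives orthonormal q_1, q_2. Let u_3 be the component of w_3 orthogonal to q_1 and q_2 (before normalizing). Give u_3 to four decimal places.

u_3 = (0.0477, -0.9589, 1.0623, 1.9894)

w_1 = (-3, 4, 0, 2); ‖w_1‖ = 5.3852, so q_1 = (-0.5571, 0.7428, 0.0000, 0.3714).
q_1·w_2 = (-0.5571)·(-2) + 0.7428·(-3) + 0.0000·3 + 0.3714·(-3) = -2.2283.
u_2 = w_2 + 2.2283·q_1 = (-3.2414, -1.3448, 3.0000, -2.1724).
‖u_2‖ = 5.1024, so q_2 = (-0.6353, -0.2636, 0.5880, -0.4258).
q_1·w_3 = (-0.5571)·1 + 0.7428·(-4) + 0.0000·2 + 0.3714·0 = -3.5282; q_2·w_3 = (-0.6353)·1 + (-0.2636)·(-4) + 0.5880·2 + (-0.4258)·0 = 1.5949.
u_3 = w_3 + 3.5282·q_1 − 1.5949·q_2 = (0.0477, -0.9589, 1.0623, 1.9894).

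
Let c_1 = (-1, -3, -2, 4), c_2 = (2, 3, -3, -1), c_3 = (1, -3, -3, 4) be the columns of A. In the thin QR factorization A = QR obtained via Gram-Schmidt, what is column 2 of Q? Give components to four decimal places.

c_1 = (-1, -3, -2, 4); ‖c_1‖ = 5.4772, so q_1 = (-0.1826, -0.5477, -0.3651, 0.7303).
q_1·c_2 = (-0.1826)·2 + (-0.5477)·3 + (-0.3651)·(-3) + 0.7303·(-1) = -1.6432.
u_2 = c_2 + 1.6432·q_1 = (1.7000, 2.1000, -3.6000, 0.2000).
‖u_2‖ = 4.5056, so q_2 = (0.3773, 0.4661, -0.7990, 0.0444).

q_2 = (0.3773, 0.4661, -0.7990, 0.0444)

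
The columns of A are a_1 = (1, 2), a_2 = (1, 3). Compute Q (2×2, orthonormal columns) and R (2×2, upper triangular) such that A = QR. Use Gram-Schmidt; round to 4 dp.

Q = [[0.4472, -0.8944], [0.8944, 0.4472]], R = [[2.2361, 3.1305], [0.0000, 0.4472]]

q_1 = a_1/‖a_1‖ = (1, 2)/2.2361 = (0.4472, 0.8944).
r_{12} = q_1·a_2 = 3.1305.
u_2 = a_2 − 3.1305·q_1 = (-0.4000, 0.2000).
‖u_2‖ = 0.4472, so q_2 = (-0.8944, 0.4472).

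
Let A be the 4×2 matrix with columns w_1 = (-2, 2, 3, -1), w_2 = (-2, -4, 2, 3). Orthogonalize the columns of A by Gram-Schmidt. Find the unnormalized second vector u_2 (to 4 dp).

w_1 = (-2, 2, 3, -1); ‖w_1‖ = 4.2426, so e_1 = (-0.4714, 0.4714, 0.7071, -0.2357).
e_1·w_2 = (-0.4714)·(-2) + 0.4714·(-4) + 0.7071·2 + (-0.2357)·3 = -0.2357.
u_2 = w_2 + 0.2357·e_1 = (-2.1111, -3.8889, 2.1667, 2.9444).

u_2 = (-2.1111, -3.8889, 2.1667, 2.9444)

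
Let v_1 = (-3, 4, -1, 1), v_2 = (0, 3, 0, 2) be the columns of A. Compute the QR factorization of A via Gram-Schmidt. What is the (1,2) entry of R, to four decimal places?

v_1 = (-3, 4, -1, 1); ‖v_1‖ = 5.1962, so e_1 = (-0.5774, 0.7698, -0.1925, 0.1925).
r_{12} = e_1·v_2 = 2.6943.

r_{12} = 2.6943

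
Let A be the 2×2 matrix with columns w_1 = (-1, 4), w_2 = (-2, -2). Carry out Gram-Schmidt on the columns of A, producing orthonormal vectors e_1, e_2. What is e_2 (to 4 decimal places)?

e_1 = w_1/‖w_1‖ = (-1, 4)/4.1231 = (-0.2425, 0.9701).
r_{12} = e_1·w_2 = -1.4552.
u_2 = w_2 + 1.4552·e_1 = (-2.3529, -0.5882).
‖u_2‖ = 2.4254, so e_2 = (-0.9701, -0.2425).

e_2 = (-0.9701, -0.2425)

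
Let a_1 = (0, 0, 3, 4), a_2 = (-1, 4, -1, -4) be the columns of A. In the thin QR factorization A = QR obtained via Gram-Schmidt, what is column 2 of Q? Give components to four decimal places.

a_1 = (0, 0, 3, 4); ‖a_1‖ = 5.0000, so e_1 = (0.0000, 0.0000, 0.6000, 0.8000).
e_1·a_2 = 0.0000·(-1) + 0.0000·4 + 0.6000·(-1) + 0.8000·(-4) = -3.8000.
u_2 = a_2 + 3.8000·e_1 = (-1.0000, 4.0000, 1.2800, -0.9600).
‖u_2‖ = 4.4227, so e_2 = (-0.2261, 0.9044, 0.2894, -0.2171).

e_2 = (-0.2261, 0.9044, 0.2894, -0.2171)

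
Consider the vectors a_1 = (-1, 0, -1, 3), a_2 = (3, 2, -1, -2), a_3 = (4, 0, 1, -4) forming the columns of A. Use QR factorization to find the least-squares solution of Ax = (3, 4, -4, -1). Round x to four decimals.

x = (0.0600, 2.2638, -0.9089)

a_1 = (-1, 0, -1, 3); ‖a_1‖ = 3.3166, so q_1 = (-0.3015, 0.0000, -0.3015, 0.9045).
q_1·a_2 = (-0.3015)·3 + 0.0000·2 + (-0.3015)·(-1) + 0.9045·(-2) = -2.4121.
u_2 = a_2 + 2.4121·q_1 = (2.2727, 2.0000, -1.7273, 0.1818).
‖u_2‖ = 3.4902, so q_2 = (0.6512, 0.5730, -0.4949, 0.0521).
q_1·a_3 = (-0.3015)·4 + 0.0000·0 + (-0.3015)·1 + 0.9045·(-4) = -5.1257; q_2·a_3 = 0.6512·4 + 0.5730·0 + (-0.4949)·1 + 0.0521·(-4) = 1.9014.
u_3 = a_3 + 5.1257·q_1 − 1.9014·q_2 = (1.2164, -1.0896, 0.3955, 0.5373).
‖u_3‖ = 1.7641, so q_3 = (0.6896, -0.6176, 0.2242, 0.3046).
Qᵀb = (-0.6030, 6.1730, -1.6033).
Back-substitute: x_3 = -1.6033/1.7641 = -0.9089.
x_2 = (6.1730 − 1.9014·(-0.9089))/3.4902 = 2.2638.
x_1 = (-0.6030 + 2.4121·2.2638 + 5.1257·(-0.9089))/3.3166 = 0.0600.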